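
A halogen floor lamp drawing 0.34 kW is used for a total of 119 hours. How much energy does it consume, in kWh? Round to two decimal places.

40.46 kWh

Energy = 0.34 kW × 119 h = 40.46 kWh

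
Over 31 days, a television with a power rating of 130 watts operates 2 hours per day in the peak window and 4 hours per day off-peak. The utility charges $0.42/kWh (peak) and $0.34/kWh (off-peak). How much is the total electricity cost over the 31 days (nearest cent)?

Peak energy = 0.13 kW × 2 h × 31 = 8.06 kWh
Off-peak energy = 0.13 kW × 4 h × 31 = 16.12 kWh
Cost = 8.06 × $0.42 + 16.12 × $0.34 = $3.3852 + $5.4808 = $8.87

$8.87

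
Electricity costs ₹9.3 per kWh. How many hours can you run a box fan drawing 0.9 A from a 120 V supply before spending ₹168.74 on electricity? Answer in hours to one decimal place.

168.0 h

Power = 0.9 A × 120 V = 108 W = 0.108 kW
Energy available = ₹168.74 ÷ ₹9.3/kWh = 18.1441 kWh
Hours = 18.1441 kWh ÷ 0.108 kW = 168.0 h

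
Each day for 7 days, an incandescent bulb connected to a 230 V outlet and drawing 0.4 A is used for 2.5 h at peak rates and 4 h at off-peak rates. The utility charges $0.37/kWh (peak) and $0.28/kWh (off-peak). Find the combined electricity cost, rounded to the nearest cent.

Power = 0.4 A × 230 V = 92 W = 0.092 kW
Peak energy = 0.092 kW × 2.5 h × 7 = 1.61 kWh
Off-peak energy = 0.092 kW × 4 h × 7 = 2.576 kWh
Cost = 1.61 × $0.37 + 2.576 × $0.28 = $0.5957 + $0.72128 = $1.32

$1.32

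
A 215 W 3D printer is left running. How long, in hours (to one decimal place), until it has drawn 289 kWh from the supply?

Hours = 289 kWh ÷ 0.215 kW = 1344.2 h

1344.2 h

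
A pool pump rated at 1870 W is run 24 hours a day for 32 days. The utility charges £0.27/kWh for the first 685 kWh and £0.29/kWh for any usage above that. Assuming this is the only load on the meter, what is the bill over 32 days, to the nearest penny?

£402.79

Runtime = 24 h × 32 = 768 h
Energy = 1.87 kW × 768 h = 1436.16 kWh
Tier 1 (0–685 kWh): 685 × £0.27 = £184.95
Above 685 kWh: 751.16 × £0.29 = £217.8364
Bill = £402.79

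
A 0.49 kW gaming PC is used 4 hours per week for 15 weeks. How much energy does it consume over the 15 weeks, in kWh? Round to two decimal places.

29.40 kWh

Runtime = 4 h/week × 15 weeks = 60 h
Energy = 0.49 kW × 60 h = 29.4 kWh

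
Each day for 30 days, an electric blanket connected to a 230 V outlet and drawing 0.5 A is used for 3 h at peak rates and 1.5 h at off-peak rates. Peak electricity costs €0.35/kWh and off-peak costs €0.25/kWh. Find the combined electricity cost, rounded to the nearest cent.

Power = 0.5 A × 230 V = 115 W = 0.115 kW
Peak energy = 0.115 kW × 3 h × 30 = 10.35 kWh
Off-peak energy = 0.115 kW × 1.5 h × 30 = 5.175 kWh
Cost = 10.35 × €0.35 + 5.175 × €0.25 = €3.6225 + €1.29375 = €4.92

€4.92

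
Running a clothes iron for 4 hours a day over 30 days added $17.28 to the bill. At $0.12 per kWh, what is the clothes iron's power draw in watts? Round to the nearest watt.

Energy = $17.28 ÷ $0.12/kWh = 144 kWh
Runtime = 4 h/day × 30 days = 120 h
Power = 144 kWh ÷ 120 h = 1.2 kW = 1200 W

1200 W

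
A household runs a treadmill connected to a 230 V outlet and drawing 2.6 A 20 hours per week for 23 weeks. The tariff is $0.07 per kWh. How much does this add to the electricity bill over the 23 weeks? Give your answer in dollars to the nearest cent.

$19.26

Power = 2.6 A × 230 V = 598 W = 0.598 kW
Runtime = 20 h/week × 23 weeks = 460 h
Energy = 0.598 kW × 460 h = 275.08 kWh
Cost = 275.08 kWh × $0.07/kWh = $19.26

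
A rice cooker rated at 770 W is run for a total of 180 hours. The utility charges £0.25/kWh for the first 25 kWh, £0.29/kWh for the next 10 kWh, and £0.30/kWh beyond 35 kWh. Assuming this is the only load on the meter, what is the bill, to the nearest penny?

£40.23

Energy = 0.77 kW × 180 h = 138.6 kWh
Tier 1 (0–25 kWh): 25 × £0.25 = £6.25
Tier 2 (25–35 kWh): 10 × £0.29 = £2.9
Above 35 kWh: 103.6 × £0.30 = £31.08
Bill = £40.23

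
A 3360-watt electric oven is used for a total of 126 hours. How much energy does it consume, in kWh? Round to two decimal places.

423.36 kWh

Energy = 3.36 kW × 126 h = 423.36 kWh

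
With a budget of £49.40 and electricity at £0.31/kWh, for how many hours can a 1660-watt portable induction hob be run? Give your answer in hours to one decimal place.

96.0 h

Energy available = £49.40 ÷ £0.31/kWh = 159.3548 kWh
Hours = 159.3548 kWh ÷ 1.66 kW = 96.0 h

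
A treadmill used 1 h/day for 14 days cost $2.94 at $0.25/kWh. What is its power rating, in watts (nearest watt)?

Energy = $2.94 ÷ $0.25/kWh = 11.76 kWh
Runtime = 1 h/day × 14 days = 14 h
Power = 11.76 kWh ÷ 14 h = 0.84 kW = 840 W

840 W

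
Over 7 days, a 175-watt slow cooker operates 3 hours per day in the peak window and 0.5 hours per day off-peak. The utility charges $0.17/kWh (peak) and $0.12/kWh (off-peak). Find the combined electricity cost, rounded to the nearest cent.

Peak energy = 0.175 kW × 3 h × 7 = 3.675 kWh
Off-peak energy = 0.175 kW × 0.5 h × 7 = 0.6125 kWh
Cost = 3.675 × $0.17 + 0.6125 × $0.12 = $0.62475 + $0.0735 = $0.70

$0.70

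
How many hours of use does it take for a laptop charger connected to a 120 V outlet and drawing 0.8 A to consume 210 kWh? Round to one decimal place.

2187.5 h

Power = 0.8 A × 120 V = 96 W = 0.096 kW
Hours = 210 kWh ÷ 0.096 kW = 2187.5 h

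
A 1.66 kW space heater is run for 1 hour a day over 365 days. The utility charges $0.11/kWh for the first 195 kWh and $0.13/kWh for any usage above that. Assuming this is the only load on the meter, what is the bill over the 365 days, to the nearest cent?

Runtime = 1 h/day × 365 days = 365 h
Energy = 1.66 kW × 365 h = 605.9 kWh
Tier 1 (0–195 kWh): 195 × $0.11 = $21.45
Above 195 kWh: 410.9 × $0.13 = $53.417
Bill = $74.87

$74.87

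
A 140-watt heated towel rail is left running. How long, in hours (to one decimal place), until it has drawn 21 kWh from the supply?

Hours = 21 kWh ÷ 0.14 kW = 150.0 h

150.0 h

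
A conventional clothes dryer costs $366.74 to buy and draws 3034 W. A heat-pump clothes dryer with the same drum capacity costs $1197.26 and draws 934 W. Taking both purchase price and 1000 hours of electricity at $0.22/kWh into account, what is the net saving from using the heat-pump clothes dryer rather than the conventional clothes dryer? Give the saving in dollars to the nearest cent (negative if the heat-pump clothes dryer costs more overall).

conventional clothes dryer: $366.74 + (3034/1000) kW × 1000 h × $0.22 = $366.74 + $667.48 = $1034.22
heat-pump clothes dryer: $1197.26 + (934/1000) kW × 1000 h × $0.22 = $1197.26 + $205.48 = $1402.74
Saving = $1034.22 − $1402.74 = −$368.52

-$368.52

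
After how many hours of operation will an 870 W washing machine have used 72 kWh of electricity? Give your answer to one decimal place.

82.8 h

Hours = 72 kWh ÷ 0.87 kW = 82.8 h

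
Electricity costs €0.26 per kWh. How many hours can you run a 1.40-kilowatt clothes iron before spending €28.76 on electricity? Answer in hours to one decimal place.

79.0 h

Energy available = €28.76 ÷ €0.26/kWh = 110.6154 kWh
Hours = 110.6154 kWh ÷ 1.4 kW = 79.0 h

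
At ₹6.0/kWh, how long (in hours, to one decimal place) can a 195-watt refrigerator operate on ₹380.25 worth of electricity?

Energy available = ₹380.25 ÷ ₹6.0/kWh = 63.375 kWh
Hours = 63.375 kWh ÷ 0.195 kW = 325.0 h

325.0 h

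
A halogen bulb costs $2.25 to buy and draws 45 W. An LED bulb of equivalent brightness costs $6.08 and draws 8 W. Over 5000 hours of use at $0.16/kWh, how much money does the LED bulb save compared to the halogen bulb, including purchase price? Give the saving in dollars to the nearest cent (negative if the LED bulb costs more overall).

halogen bulb: $2.25 + (45/1000) kW × 5000 h × $0.16 = $2.25 + $36 = $38.25
LED bulb: $6.08 + (8/1000) kW × 5000 h × $0.16 = $6.08 + $6.4 = $12.48
Saving = $38.25 − $12.48 = $25.77

$25.77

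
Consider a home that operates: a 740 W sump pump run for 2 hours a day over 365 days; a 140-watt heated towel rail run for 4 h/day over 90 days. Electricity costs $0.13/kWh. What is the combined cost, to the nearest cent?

$76.78

sump pump: Runtime = 2 h/day × 365 days = 730 h
sump pump: 0.74 kW × 730 h = 540.2 kWh
heated towel rail: Runtime = 4 h/day × 90 days = 360 h
heated towel rail: 0.14 kW × 360 h = 50.4 kWh
Total energy = 590.6 kWh
Cost = 590.6 × $0.13 = $76.78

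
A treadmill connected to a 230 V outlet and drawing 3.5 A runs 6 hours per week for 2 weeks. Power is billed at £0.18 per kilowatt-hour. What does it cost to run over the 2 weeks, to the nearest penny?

£1.74

Power = 3.5 A × 230 V = 805 W = 0.805 kW
Runtime = 6 h/week × 2 weeks = 12 h
Energy = 0.805 kW × 12 h = 9.66 kWh
Cost = 9.66 kWh × £0.18/kWh = £1.74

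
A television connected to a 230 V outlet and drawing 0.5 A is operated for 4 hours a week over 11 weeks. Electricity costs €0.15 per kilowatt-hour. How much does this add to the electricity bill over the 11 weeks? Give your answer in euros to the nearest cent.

€0.76

Power = 0.5 A × 230 V = 115 W = 0.115 kW
Runtime = 4 h/week × 11 weeks = 44 h
Energy = 0.115 kW × 44 h = 5.06 kWh
Cost = 5.06 kWh × €0.15/kWh = €0.76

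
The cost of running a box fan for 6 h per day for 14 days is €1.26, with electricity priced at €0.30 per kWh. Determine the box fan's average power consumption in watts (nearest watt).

Energy = €1.26 ÷ €0.30/kWh = 4.2 kWh
Runtime = 6 h/day × 14 days = 84 h
Power = 4.2 kWh ÷ 84 h = 0.05 kW = 50 W

50 W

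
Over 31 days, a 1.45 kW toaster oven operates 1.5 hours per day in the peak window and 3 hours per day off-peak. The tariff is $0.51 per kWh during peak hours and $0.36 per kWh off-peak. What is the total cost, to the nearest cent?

$82.93

Peak energy = 1.45 kW × 1.5 h × 31 = 67.425 kWh
Off-peak energy = 1.45 kW × 3 h × 31 = 134.85 kWh
Cost = 67.425 × $0.51 + 134.85 × $0.36 = $34.38675 + $48.546 = $82.93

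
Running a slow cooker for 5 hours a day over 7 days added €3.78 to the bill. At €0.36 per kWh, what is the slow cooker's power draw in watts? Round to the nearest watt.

Energy = €3.78 ÷ €0.36/kWh = 10.5 kWh
Runtime = 5 h/day × 7 days = 35 h
Power = 10.5 kWh ÷ 35 h = 0.3 kW = 300 W

300 W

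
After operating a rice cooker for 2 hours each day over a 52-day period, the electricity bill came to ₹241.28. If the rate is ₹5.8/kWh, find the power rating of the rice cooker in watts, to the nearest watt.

Energy = ₹241.28 ÷ ₹5.8/kWh = 41.6 kWh
Runtime = 2 h/day × 52 days = 104 h
Power = 41.6 kWh ÷ 104 h = 0.4 kW = 400 W

400 W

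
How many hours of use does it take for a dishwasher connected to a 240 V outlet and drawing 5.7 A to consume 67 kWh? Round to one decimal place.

49.0 h

Power = 5.7 A × 240 V = 1368 W = 1.368 kW
Hours = 67 kWh ÷ 1.368 kW = 49.0 h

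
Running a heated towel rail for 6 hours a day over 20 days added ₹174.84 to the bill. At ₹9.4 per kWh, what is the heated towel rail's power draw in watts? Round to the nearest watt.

Energy = ₹174.84 ÷ ₹9.4/kWh = 18.6 kWh
Runtime = 6 h/day × 20 days = 120 h
Power = 18.6 kWh ÷ 120 h = 0.155 kW = 155 W

155 W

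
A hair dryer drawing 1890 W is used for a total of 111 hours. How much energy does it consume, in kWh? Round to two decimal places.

Energy = 1.89 kW × 111 h = 209.79 kWh

209.79 kWh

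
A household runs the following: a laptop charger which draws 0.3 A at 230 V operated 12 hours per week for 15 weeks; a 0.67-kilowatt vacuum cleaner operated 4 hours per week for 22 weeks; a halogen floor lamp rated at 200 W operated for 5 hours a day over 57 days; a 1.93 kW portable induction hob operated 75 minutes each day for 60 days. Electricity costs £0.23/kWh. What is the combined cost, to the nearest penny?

£62.82

laptop charger: Power = 0.3 A × 230 V = 69 W = 0.069 kW
laptop charger: Runtime = 12 h/week × 15 weeks = 180 h
laptop charger: 0.069 kW × 180 h = 12.42 kWh
vacuum cleaner: Runtime = 4 h/week × 22 weeks = 88 h
vacuum cleaner: 0.67 kW × 88 h = 58.96 kWh
halogen floor lamp: Runtime = 5 h/day × 57 days = 285 h
halogen floor lamp: 0.2 kW × 285 h = 57 kWh
portable induction hob: Runtime = 75 min × 60 = 4500 min = 75 h
portable induction hob: 1.93 kW × 75 h = 144.75 kWh
Total energy = 273.13 kWh
Cost = 273.13 × £0.23 = £62.82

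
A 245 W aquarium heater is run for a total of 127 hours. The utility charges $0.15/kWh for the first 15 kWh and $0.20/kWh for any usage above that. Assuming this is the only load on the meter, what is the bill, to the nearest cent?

$5.47

Energy = 0.245 kW × 127 h = 31.115 kWh
Tier 1 (0–15 kWh): 15 × $0.15 = $2.25
Above 15 kWh: 16.115 × $0.20 = $3.223
Bill = $5.47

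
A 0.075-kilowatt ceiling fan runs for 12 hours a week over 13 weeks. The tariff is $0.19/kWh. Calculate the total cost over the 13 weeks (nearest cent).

$2.22

Runtime = 12 h/week × 13 weeks = 156 h
Energy = 0.075 kW × 156 h = 11.7 kWh
Cost = 11.7 kWh × $0.19/kWh = $2.22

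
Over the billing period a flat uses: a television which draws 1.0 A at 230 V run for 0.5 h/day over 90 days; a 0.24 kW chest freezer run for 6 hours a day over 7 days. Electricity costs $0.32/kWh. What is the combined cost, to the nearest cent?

$6.54

television: Power = 1.0 A × 230 V = 230 W = 0.23 kW
television: Runtime = 0.5 h/day × 90 days = 45 h
television: 0.23 kW × 45 h = 10.35 kWh
chest freezer: Runtime = 6 h/day × 7 days = 42 h
chest freezer: 0.24 kW × 42 h = 10.08 kWh
Total energy = 20.43 kWh
Cost = 20.43 × $0.32 = $6.54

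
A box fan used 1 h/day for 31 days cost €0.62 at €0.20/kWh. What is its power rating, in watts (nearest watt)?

Energy = €0.62 ÷ €0.20/kWh = 3.1 kWh
Runtime = 1 h/day × 31 days = 31 h
Power = 3.1 kWh ÷ 31 h = 0.1 kW = 100 W

100 W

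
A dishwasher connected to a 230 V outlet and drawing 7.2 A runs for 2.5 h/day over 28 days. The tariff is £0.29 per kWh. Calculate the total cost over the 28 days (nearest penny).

£33.62

Power = 7.2 A × 230 V = 1656 W = 1.656 kW
Runtime = 2.5 h/day × 28 days = 70 h
Energy = 1.656 kW × 70 h = 115.92 kWh
Cost = 115.92 kWh × £0.29/kWh = £33.62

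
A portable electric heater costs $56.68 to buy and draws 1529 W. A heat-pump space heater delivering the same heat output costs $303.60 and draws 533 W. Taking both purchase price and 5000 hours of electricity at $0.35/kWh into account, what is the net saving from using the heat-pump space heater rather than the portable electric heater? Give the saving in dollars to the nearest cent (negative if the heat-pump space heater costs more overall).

$1496.08

portable electric heater: $56.68 + (1529/1000) kW × 5000 h × $0.35 = $56.68 + $2675.75 = $2732.43
heat-pump space heater: $303.60 + (533/1000) kW × 5000 h × $0.35 = $303.60 + $932.75 = $1236.35
Saving = $2732.43 − $1236.35 = $1496.08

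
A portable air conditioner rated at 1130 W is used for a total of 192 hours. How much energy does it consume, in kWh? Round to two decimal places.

216.96 kWh

Energy = 1.13 kW × 192 h = 216.96 kWh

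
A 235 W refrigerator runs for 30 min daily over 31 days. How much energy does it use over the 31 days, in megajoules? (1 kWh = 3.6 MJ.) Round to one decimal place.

13.1 MJ

Runtime = 30 min × 31 = 930 min = 15.5 h
Energy = 0.235 kW × 15.5 h = 3.6425 kWh
= 3.6425 × 3.6 MJ = 13.1 MJ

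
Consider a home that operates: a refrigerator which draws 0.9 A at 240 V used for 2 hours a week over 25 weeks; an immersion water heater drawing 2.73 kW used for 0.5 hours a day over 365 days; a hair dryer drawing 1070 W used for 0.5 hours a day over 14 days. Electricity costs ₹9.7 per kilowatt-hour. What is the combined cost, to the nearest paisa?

refrigerator: Power = 0.9 A × 240 V = 216 W = 0.216 kW
refrigerator: Runtime = 2 h/week × 25 weeks = 50 h
refrigerator: 0.216 kW × 50 h = 10.8 kWh
immersion water heater: Runtime = 0.5 h/day × 365 days = 182.5 h
immersion water heater: 2.73 kW × 182.5 h = 498.225 kWh
hair dryer: Runtime = 0.5 h/day × 14 days = 7 h
hair dryer: 1.07 kW × 7 h = 7.49 kWh
Total energy = 516.515 kWh
Cost = 516.515 × ₹9.7 = ₹5010.20

₹5010.20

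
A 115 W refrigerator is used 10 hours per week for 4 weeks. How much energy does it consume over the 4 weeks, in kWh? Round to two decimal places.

4.60 kWh

Runtime = 10 h/week × 4 weeks = 40 h
Energy = 0.115 kW × 40 h = 4.6 kWh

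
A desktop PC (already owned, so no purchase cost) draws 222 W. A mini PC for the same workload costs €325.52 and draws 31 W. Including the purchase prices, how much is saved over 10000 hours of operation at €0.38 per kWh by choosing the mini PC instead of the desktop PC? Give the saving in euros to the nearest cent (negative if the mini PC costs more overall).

€400.28

desktop PC: €0.00 + (222/1000) kW × 10000 h × €0.38 = €0.00 + €843.6 = €843.6
mini PC: €325.52 + (31/1000) kW × 10000 h × €0.38 = €325.52 + €117.8 = €443.32
Saving = €843.6 − €443.32 = €400.28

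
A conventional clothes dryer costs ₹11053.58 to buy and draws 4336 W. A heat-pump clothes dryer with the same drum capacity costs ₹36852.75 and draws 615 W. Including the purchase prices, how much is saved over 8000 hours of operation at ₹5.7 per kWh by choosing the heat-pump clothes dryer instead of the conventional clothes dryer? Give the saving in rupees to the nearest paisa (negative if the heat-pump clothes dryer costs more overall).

conventional clothes dryer: ₹11053.58 + (4336/1000) kW × 8000 h × ₹5.7 = ₹11053.58 + ₹197721.6 = ₹208775.18
heat-pump clothes dryer: ₹36852.75 + (615/1000) kW × 8000 h × ₹5.7 = ₹36852.75 + ₹28044 = ₹64896.75
Saving = ₹208775.18 − ₹64896.75 = ₹143878.43

₹143878.43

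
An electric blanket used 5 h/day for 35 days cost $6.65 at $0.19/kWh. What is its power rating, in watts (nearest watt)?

Energy = $6.65 ÷ $0.19/kWh = 35 kWh
Runtime = 5 h/day × 35 days = 175 h
Power = 35 kWh ÷ 175 h = 0.2 kW = 200 W

200 W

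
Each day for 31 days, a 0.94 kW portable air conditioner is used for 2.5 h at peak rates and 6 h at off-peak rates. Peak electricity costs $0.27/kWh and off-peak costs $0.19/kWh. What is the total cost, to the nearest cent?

Peak energy = 0.94 kW × 2.5 h × 31 = 72.85 kWh
Off-peak energy = 0.94 kW × 6 h × 31 = 174.84 kWh
Cost = 72.85 × $0.27 + 174.84 × $0.19 = $19.6695 + $33.2196 = $52.89

$52.89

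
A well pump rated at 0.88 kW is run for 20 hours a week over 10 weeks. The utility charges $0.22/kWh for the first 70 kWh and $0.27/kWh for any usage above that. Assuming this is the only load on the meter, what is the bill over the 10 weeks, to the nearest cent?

$44.02

Runtime = 20 h/week × 10 weeks = 200 h
Energy = 0.88 kW × 200 h = 176 kWh
Tier 1 (0–70 kWh): 70 × $0.22 = $15.4
Above 70 kWh: 106 × $0.27 = $28.62
Bill = $44.02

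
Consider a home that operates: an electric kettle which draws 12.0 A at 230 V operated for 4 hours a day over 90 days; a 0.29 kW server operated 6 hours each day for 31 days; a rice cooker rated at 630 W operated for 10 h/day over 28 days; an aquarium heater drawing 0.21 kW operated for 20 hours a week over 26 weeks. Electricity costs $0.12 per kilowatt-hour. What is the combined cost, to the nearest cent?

$159.98

electric kettle: Power = 12.0 A × 230 V = 2760 W = 2.76 kW
electric kettle: Runtime = 4 h/day × 90 days = 360 h
electric kettle: 2.76 kW × 360 h = 993.6 kWh
server: Runtime = 6 h/day × 31 days = 186 h
server: 0.29 kW × 186 h = 53.94 kWh
rice cooker: Runtime = 10 h/day × 28 days = 280 h
rice cooker: 0.63 kW × 280 h = 176.4 kWh
aquarium heater: Runtime = 20 h/week × 26 weeks = 520 h
aquarium heater: 0.21 kW × 520 h = 109.2 kWh
Total energy = 1333.14 kWh
Cost = 1333.14 × $0.12 = $159.98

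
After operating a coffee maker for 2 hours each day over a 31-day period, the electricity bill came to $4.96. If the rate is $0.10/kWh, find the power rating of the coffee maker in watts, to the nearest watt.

Energy = $4.96 ÷ $0.10/kWh = 49.6 kWh
Runtime = 2 h/day × 31 days = 62 h
Power = 49.6 kWh ÷ 62 h = 0.8 kW = 800 W

800 W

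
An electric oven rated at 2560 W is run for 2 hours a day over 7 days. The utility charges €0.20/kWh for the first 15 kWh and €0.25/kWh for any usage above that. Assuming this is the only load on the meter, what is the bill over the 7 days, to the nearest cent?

€8.21

Runtime = 2 h/day × 7 days = 14 h
Energy = 2.56 kW × 14 h = 35.84 kWh
Tier 1 (0–15 kWh): 15 × €0.20 = €3
Above 15 kWh: 20.84 × €0.25 = €5.21
Bill = €8.21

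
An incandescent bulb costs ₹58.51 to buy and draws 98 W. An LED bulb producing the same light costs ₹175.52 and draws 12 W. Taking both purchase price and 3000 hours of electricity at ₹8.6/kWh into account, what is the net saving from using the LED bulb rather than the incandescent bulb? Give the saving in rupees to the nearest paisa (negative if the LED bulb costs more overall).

₹2101.79

incandescent bulb: ₹58.51 + (98/1000) kW × 3000 h × ₹8.6 = ₹58.51 + ₹2528.4 = ₹2586.91
LED bulb: ₹175.52 + (12/1000) kW × 3000 h × ₹8.6 = ₹175.52 + ₹309.6 = ₹485.12
Saving = ₹2586.91 − ₹485.12 = ₹2101.79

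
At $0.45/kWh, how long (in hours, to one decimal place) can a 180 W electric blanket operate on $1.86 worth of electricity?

23.0 h

Energy available = $1.86 ÷ $0.45/kWh = 4.1333 kWh
Hours = 4.1333 kWh ÷ 0.18 kW = 23.0 h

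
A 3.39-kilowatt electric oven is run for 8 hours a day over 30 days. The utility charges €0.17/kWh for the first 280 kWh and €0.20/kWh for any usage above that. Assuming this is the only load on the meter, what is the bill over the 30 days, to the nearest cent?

€154.32

Runtime = 8 h/day × 30 days = 240 h
Energy = 3.39 kW × 240 h = 813.6 kWh
Tier 1 (0–280 kWh): 280 × €0.17 = €47.6
Above 280 kWh: 533.6 × €0.20 = €106.72
Bill = €154.32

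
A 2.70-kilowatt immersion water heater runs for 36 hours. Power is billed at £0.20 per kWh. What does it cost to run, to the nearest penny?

Energy = 2.7 kW × 36 h = 97.2 kWh
Cost = 97.2 kWh × £0.20/kWh = £19.44

£19.44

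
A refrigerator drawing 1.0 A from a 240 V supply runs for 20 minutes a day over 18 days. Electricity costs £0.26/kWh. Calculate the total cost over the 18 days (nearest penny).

£0.37

Power = 1.0 A × 240 V = 240 W = 0.24 kW
Runtime = 20 min × 18 = 360 min = 6 h
Energy = 0.24 kW × 6 h = 1.44 kWh
Cost = 1.44 kWh × £0.26/kWh = £0.37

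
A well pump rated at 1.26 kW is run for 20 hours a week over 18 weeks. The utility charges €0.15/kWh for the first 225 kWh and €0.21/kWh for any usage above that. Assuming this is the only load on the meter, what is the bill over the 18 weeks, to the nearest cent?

Runtime = 20 h/week × 18 weeks = 360 h
Energy = 1.26 kW × 360 h = 453.6 kWh
Tier 1 (0–225 kWh): 225 × €0.15 = €33.75
Above 225 kWh: 228.6 × €0.21 = €48.006
Bill = €81.76

€81.76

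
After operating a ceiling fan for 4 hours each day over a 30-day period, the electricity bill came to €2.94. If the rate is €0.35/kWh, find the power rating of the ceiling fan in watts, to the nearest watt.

70 W

Energy = €2.94 ÷ €0.35/kWh = 8.4 kWh
Runtime = 4 h/day × 30 days = 120 h
Power = 8.4 kWh ÷ 120 h = 0.07 kW = 70 W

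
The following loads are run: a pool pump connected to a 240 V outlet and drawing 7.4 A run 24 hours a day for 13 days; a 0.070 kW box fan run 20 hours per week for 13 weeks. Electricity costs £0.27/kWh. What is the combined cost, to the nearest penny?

£154.52

pool pump: Power = 7.4 A × 240 V = 1776 W = 1.776 kW
pool pump: Runtime = 24 h × 13 = 312 h
pool pump: 1.776 kW × 312 h = 554.112 kWh
box fan: Runtime = 20 h/week × 13 weeks = 260 h
box fan: 0.07 kW × 260 h = 18.2 kWh
Total energy = 572.312 kWh
Cost = 572.312 × £0.27 = £154.52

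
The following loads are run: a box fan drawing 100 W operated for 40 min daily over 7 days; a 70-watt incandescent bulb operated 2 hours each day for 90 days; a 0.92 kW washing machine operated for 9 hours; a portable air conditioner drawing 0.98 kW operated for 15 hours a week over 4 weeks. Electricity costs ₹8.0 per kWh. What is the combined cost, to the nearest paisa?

₹641.17

box fan: Runtime = 40 min × 7 = 280 min = 4.666666… h
box fan: 0.1 kW × 4.666666… h = 0.466666… kWh
incandescent bulb: Runtime = 2 h/day × 90 days = 180 h
incandescent bulb: 0.07 kW × 180 h = 12.6 kWh
washing machine: 0.92 kW × 9 h = 8.28 kWh
portable air conditioner: Runtime = 15 h/week × 4 weeks = 60 h
portable air conditioner: 0.98 kW × 60 h = 58.8 kWh
Total energy = 80.146666… kWh
Cost = 80.146666… × ₹8.0 = ₹641.17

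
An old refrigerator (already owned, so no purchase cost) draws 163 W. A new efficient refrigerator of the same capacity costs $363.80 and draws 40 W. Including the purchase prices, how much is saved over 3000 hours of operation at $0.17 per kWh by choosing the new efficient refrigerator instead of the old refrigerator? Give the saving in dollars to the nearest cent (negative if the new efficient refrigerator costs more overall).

old refrigerator: $0.00 + (163/1000) kW × 3000 h × $0.17 = $0.00 + $83.13 = $83.13
new efficient refrigerator: $363.80 + (40/1000) kW × 3000 h × $0.17 = $363.80 + $20.4 = $384.2
Saving = $83.13 − $384.2 = −$301.07

-$301.07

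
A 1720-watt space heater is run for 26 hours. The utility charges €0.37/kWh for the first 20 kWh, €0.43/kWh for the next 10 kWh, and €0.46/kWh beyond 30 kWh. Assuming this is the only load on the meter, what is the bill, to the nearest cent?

€18.47

Energy = 1.72 kW × 26 h = 44.72 kWh
Tier 1 (0–20 kWh): 20 × €0.37 = €7.4
Tier 2 (20–30 kWh): 10 × €0.43 = €4.3
Above 30 kWh: 14.72 × €0.46 = €6.7712
Bill = €18.47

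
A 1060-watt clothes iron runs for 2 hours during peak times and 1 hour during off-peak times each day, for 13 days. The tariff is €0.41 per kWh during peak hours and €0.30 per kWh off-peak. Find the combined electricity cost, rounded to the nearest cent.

Peak energy = 1.06 kW × 2 h × 13 = 27.56 kWh
Off-peak energy = 1.06 kW × 1 h × 13 = 13.78 kWh
Cost = 27.56 × €0.41 + 13.78 × €0.30 = €11.2996 + €4.134 = €15.43

€15.43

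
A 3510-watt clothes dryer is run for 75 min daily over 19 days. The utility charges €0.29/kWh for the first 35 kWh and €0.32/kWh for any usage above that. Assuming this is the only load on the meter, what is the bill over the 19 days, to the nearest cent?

€25.63

Runtime = 75 min × 19 = 1425 min = 23.75 h
Energy = 3.51 kW × 23.75 h = 83.3625 kWh
Tier 1 (0–35 kWh): 35 × €0.29 = €10.15
Above 35 kWh: 48.3625 × €0.32 = €15.476
Bill = €25.63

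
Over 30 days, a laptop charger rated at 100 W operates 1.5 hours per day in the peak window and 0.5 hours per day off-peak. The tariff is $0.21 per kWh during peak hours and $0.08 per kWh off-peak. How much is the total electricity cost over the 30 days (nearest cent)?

Peak energy = 0.1 kW × 1.5 h × 30 = 4.5 kWh
Off-peak energy = 0.1 kW × 0.5 h × 30 = 1.5 kWh
Cost = 4.5 × $0.21 + 1.5 × $0.08 = $0.945 + $0.12 = $1.07

$1.07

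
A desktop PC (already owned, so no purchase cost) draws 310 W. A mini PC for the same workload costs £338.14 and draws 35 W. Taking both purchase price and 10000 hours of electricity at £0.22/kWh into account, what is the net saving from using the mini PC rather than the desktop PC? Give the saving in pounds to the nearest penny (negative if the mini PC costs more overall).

£266.86

desktop PC: £0.00 + (310/1000) kW × 10000 h × £0.22 = £0.00 + £682 = £682
mini PC: £338.14 + (35/1000) kW × 10000 h × £0.22 = £338.14 + £77 = £415.14
Saving = £682 − £415.14 = £266.86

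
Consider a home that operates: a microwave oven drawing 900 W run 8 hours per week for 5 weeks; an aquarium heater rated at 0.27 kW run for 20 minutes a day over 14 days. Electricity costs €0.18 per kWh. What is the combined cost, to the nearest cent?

€6.71

microwave oven: Runtime = 8 h/week × 5 weeks = 40 h
microwave oven: 0.9 kW × 40 h = 36 kWh
aquarium heater: Runtime = 20 min × 14 = 280 min = 4.666666… h
aquarium heater: 0.27 kW × 4.666666… h = 1.26 kWh
Total energy = 37.26 kWh
Cost = 37.26 × €0.18 = €6.71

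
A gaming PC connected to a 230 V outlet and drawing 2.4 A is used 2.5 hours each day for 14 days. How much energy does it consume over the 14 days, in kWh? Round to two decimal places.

Power = 2.4 A × 230 V = 552 W = 0.552 kW
Runtime = 2.5 h/day × 14 days = 35 h
Energy = 0.552 kW × 35 h = 19.32 kWh

19.32 kWh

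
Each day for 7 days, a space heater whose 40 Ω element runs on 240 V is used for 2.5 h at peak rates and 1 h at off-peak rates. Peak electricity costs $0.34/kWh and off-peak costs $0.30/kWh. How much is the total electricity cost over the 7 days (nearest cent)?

Power = V²/R = 240²/40 = 1440 W = 1.44 kW
Peak energy = 1.44 kW × 2.5 h × 7 = 25.2 kWh
Off-peak energy = 1.44 kW × 1 h × 7 = 10.08 kWh
Cost = 25.2 × $0.34 + 10.08 × $0.30 = $8.568 + $3.024 = $11.59

$11.59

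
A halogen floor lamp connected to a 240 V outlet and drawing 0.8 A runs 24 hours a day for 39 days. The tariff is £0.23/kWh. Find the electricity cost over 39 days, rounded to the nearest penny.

Power = 0.8 A × 240 V = 192 W = 0.192 kW
Runtime = 24 h × 39 = 936 h
Energy = 0.192 kW × 936 h = 179.712 kWh
Cost = 179.712 kWh × £0.23/kWh = £41.33

£41.33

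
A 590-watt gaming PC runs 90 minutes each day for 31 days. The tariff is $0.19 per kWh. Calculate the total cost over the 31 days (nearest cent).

Runtime = 90 min × 31 = 2790 min = 46.5 h
Energy = 0.59 kW × 46.5 h = 27.435 kWh
Cost = 27.435 kWh × $0.19/kWh = $5.21

$5.21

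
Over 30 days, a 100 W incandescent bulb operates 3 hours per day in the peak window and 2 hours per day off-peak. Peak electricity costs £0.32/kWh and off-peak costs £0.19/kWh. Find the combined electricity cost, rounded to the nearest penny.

£4.02

Peak energy = 0.1 kW × 3 h × 30 = 9 kWh
Off-peak energy = 0.1 kW × 2 h × 30 = 6 kWh
Cost = 9 × £0.32 + 6 × £0.19 = £2.88 + £1.14 = £4.02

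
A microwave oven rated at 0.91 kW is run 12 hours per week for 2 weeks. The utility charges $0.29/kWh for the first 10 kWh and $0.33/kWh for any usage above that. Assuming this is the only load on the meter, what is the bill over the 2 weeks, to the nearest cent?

$6.81

Runtime = 12 h/week × 2 weeks = 24 h
Energy = 0.91 kW × 24 h = 21.84 kWh
Tier 1 (0–10 kWh): 10 × $0.29 = $2.9
Above 10 kWh: 11.84 × $0.33 = $3.9072
Bill = $6.81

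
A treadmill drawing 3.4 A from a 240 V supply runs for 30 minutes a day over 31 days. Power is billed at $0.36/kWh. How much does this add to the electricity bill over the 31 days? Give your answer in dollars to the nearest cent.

Power = 3.4 A × 240 V = 816 W = 0.816 kW
Runtime = 30 min × 31 = 930 min = 15.5 h
Energy = 0.816 kW × 15.5 h = 12.648 kWh
Cost = 12.648 kWh × $0.36/kWh = $4.55

$4.55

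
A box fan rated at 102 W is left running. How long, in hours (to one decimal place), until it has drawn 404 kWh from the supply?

Hours = 404 kWh ÷ 0.102 kW = 3960.8 h

3960.8 h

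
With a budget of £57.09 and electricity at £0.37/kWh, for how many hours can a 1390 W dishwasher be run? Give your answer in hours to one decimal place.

111.0 h

Energy available = £57.09 ÷ £0.37/kWh = 154.2973 kWh
Hours = 154.2973 kWh ÷ 1.39 kW = 111.0 h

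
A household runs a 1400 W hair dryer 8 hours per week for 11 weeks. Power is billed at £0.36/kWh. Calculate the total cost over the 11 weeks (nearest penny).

£44.35

Runtime = 8 h/week × 11 weeks = 88 h
Energy = 1.4 kW × 88 h = 123.2 kWh
Cost = 123.2 kWh × £0.36/kWh = £44.35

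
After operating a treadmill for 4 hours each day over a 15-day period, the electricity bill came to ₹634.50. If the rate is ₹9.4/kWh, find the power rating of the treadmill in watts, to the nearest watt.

1125 W

Energy = ₹634.50 ÷ ₹9.4/kWh = 67.5 kWh
Runtime = 4 h/day × 15 days = 60 h
Power = 67.5 kWh ÷ 60 h = 1.125 kW = 1125 W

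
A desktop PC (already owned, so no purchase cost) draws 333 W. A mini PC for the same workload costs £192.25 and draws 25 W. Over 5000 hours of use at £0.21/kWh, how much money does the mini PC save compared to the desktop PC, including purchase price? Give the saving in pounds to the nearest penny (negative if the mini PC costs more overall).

desktop PC: £0.00 + (333/1000) kW × 5000 h × £0.21 = £0.00 + £349.65 = £349.65
mini PC: £192.25 + (25/1000) kW × 5000 h × £0.21 = £192.25 + £26.25 = £218.5
Saving = £349.65 − £218.5 = £131.15

£131.15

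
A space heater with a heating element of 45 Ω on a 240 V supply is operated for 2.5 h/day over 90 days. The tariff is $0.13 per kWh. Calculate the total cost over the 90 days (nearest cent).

$37.44

Power = V²/R = 240²/45 = 1280 W = 1.28 kW
Runtime = 2.5 h/day × 90 days = 225 h
Energy = 1.28 kW × 225 h = 288 kWh
Cost = 288 kWh × $0.13/kWh = $37.44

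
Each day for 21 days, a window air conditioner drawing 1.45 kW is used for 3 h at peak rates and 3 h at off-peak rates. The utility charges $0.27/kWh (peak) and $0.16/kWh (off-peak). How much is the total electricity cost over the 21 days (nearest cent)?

$39.28

Peak energy = 1.45 kW × 3 h × 21 = 91.35 kWh
Off-peak energy = 1.45 kW × 3 h × 21 = 91.35 kWh
Cost = 91.35 × $0.27 + 91.35 × $0.16 = $24.6645 + $14.616 = $39.28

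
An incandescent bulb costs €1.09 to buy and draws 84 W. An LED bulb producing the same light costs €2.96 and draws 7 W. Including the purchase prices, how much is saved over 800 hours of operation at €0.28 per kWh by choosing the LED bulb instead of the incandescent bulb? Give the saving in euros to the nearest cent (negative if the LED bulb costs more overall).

€15.38

incandescent bulb: €1.09 + (84/1000) kW × 800 h × €0.28 = €1.09 + €18.816 = €19.906
LED bulb: €2.96 + (7/1000) kW × 800 h × €0.28 = €2.96 + €1.568 = €4.528
Saving = €19.906 − €4.528 = €15.378 → €15.38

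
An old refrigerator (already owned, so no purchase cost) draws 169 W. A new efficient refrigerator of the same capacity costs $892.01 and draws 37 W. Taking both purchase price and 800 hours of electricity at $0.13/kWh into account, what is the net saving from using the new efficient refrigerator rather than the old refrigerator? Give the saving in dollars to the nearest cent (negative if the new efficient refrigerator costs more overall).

old refrigerator: $0.00 + (169/1000) kW × 800 h × $0.13 = $0.00 + $17.576 = $17.576
new efficient refrigerator: $892.01 + (37/1000) kW × 800 h × $0.13 = $892.01 + $3.848 = $895.858
Saving = $17.576 − $895.858 = −$878.282 → -$878.28

-$878.28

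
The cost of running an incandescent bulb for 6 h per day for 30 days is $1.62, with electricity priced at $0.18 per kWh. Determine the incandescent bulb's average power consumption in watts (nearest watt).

50 W

Energy = $1.62 ÷ $0.18/kWh = 9 kWh
Runtime = 6 h/day × 30 days = 180 h
Power = 9 kWh ÷ 180 h = 0.05 kW = 50 W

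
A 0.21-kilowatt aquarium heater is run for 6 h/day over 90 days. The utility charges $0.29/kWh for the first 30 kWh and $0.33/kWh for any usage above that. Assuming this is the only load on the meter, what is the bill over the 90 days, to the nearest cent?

Runtime = 6 h/day × 90 days = 540 h
Energy = 0.21 kW × 540 h = 113.4 kWh
Tier 1 (0–30 kWh): 30 × $0.29 = $8.7
Above 30 kWh: 83.4 × $0.33 = $27.522
Bill = $36.22

$36.22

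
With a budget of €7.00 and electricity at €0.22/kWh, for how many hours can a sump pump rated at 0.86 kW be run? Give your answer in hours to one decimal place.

37.0 h

Energy available = €7.00 ÷ €0.22/kWh = 31.8182 kWh
Hours = 31.8182 kWh ÷ 0.86 kW = 37.0 h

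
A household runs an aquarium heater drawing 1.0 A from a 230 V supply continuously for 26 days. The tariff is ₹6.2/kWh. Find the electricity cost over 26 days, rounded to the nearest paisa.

₹889.82

Power = 1.0 A × 230 V = 230 W = 0.23 kW
Runtime = 24 h × 26 = 624 h
Energy = 0.23 kW × 624 h = 143.52 kWh
Cost = 143.52 kWh × ₹6.2/kWh = ₹889.82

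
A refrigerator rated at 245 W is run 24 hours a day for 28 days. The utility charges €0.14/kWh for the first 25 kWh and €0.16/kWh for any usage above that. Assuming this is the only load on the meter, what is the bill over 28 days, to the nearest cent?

€25.84

Runtime = 24 h × 28 = 672 h
Energy = 0.245 kW × 672 h = 164.64 kWh
Tier 1 (0–25 kWh): 25 × €0.14 = €3.5
Above 25 kWh: 139.64 × €0.16 = €22.3424
Bill = €25.84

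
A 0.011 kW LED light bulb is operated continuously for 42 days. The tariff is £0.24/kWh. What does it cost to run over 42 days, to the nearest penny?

Runtime = 24 h × 42 = 1008 h
Energy = 0.011 kW × 1008 h = 11.088 kWh
Cost = 11.088 kWh × £0.24/kWh = £2.66

£2.66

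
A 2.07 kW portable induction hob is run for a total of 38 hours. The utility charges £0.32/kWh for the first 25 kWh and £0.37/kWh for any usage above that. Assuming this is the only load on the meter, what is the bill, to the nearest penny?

Energy = 2.07 kW × 38 h = 78.66 kWh
Tier 1 (0–25 kWh): 25 × £0.32 = £8
Above 25 kWh: 53.66 × £0.37 = £19.8542
Bill = £27.85

£27.85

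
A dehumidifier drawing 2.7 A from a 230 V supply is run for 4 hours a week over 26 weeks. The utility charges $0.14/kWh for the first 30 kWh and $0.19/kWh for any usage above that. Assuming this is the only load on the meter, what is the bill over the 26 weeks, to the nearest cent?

Power = 2.7 A × 230 V = 621 W = 0.621 kW
Runtime = 4 h/week × 26 weeks = 104 h
Energy = 0.621 kW × 104 h = 64.584 kWh
Tier 1 (0–30 kWh): 30 × $0.14 = $4.2
Above 30 kWh: 34.584 × $0.19 = $6.57096
Bill = $10.77

$10.77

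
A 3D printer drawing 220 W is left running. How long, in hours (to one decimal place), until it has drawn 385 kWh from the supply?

Hours = 385 kWh ÷ 0.22 kW = 1750.0 h

1750.0 h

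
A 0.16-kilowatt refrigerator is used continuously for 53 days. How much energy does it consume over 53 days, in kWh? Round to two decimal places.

203.52 kWh

Runtime = 24 h × 53 = 1272 h
Energy = 0.16 kW × 1272 h = 203.52 kWh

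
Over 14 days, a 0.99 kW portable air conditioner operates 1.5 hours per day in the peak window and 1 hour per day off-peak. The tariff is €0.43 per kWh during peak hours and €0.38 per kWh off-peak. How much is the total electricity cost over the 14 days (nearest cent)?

Peak energy = 0.99 kW × 1.5 h × 14 = 20.79 kWh
Off-peak energy = 0.99 kW × 1 h × 14 = 13.86 kWh
Cost = 20.79 × €0.43 + 13.86 × €0.38 = €8.9397 + €5.2668 = €14.21

€14.21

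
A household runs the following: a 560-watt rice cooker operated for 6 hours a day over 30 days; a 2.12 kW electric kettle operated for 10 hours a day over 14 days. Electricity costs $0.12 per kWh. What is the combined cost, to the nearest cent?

rice cooker: Runtime = 6 h/day × 30 days = 180 h
rice cooker: 0.56 kW × 180 h = 100.8 kWh
electric kettle: Runtime = 10 h/day × 14 days = 140 h
electric kettle: 2.12 kW × 140 h = 296.8 kWh
Total energy = 397.6 kWh
Cost = 397.6 × $0.12 = $47.71

$47.71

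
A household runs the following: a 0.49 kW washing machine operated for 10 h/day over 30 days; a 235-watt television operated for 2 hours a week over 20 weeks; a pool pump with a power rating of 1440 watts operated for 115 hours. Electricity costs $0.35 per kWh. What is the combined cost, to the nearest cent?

washing machine: Runtime = 10 h/day × 30 days = 300 h
washing machine: 0.49 kW × 300 h = 147 kWh
television: Runtime = 2 h/week × 20 weeks = 40 h
television: 0.235 kW × 40 h = 9.4 kWh
pool pump: 1.44 kW × 115 h = 165.6 kWh
Total energy = 322 kWh
Cost = 322 × $0.35 = $112.70

$112.70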